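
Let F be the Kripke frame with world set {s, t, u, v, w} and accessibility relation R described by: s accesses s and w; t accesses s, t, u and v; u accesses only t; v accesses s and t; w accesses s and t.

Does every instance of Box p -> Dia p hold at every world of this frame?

Yes

Axiom D corresponds to the accessibility relation being serial.
Serial: yes — every world has a successor (e.g. s R s).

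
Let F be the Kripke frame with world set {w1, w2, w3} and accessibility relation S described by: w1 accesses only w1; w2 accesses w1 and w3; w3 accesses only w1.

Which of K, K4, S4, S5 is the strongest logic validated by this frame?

Transitive (axiom 4): yes — every two-step S-path is closed by a direct edge.
Reflexive (axiom T): no — w2 is not related to itself.
Euclidean (axiom 5): no — w2 S w1 and w2 S w3, but not w1 S w3.
So F validates K, K4; S4 would additionally require S to be reflexive. The strongest is K4.

K4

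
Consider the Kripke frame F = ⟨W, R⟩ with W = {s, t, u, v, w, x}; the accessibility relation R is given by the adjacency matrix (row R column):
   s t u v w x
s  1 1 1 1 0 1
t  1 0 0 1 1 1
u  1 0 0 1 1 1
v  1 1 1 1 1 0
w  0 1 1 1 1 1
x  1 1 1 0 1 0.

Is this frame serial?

Serial: yes — every world has a successor (e.g. s R s).

Yes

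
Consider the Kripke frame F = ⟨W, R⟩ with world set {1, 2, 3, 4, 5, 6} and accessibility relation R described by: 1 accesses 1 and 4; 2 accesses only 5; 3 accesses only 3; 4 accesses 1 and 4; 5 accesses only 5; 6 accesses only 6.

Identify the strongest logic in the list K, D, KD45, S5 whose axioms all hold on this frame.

Serial (axiom D): yes — every world has a successor (e.g. 1 R 1).
Euclidean (axiom 5): yes — any two successors of a common world are R-related.
Transitive (axiom 4): yes — every two-step R-path is closed by a direct edge.
Reflexive (axiom T): no — 2 is not related to itself.
So F validates K, D, KD45; S5 would additionally require R to be reflexive. The strongest is KD45.

KD45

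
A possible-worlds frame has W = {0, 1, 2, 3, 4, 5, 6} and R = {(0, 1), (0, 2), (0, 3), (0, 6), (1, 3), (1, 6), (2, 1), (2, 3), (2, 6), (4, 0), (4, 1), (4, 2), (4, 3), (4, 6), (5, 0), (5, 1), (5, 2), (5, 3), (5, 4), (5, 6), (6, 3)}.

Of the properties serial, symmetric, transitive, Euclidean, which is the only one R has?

Serial: no — 3 has no R-successor.
Symmetric: no — 0 R 1 but not 1 R 0.
Transitive: yes — every two-step R-path is closed by a direct edge.
Euclidean: no — 0 R 1 and 0 R 2, but not 1 R 2.
Only transitive holds.

transitive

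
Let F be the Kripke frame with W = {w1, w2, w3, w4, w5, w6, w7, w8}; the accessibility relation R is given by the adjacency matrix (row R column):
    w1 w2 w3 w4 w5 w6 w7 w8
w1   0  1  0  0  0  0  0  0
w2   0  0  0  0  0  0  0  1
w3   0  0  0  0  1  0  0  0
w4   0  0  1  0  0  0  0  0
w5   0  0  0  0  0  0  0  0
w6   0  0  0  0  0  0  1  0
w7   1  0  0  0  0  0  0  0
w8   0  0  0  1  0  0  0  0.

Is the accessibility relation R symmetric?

No

Symmetric: no — w1 R w2 but not w2 R w1.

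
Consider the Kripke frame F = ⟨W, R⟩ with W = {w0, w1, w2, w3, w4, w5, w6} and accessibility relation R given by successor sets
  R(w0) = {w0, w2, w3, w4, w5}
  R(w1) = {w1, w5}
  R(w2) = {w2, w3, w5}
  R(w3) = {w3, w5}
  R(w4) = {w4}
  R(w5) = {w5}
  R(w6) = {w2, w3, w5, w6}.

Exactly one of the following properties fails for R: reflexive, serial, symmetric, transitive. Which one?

symmetric

Reflexive: yes — every world is R-related to itself.
Serial: yes — every world has a successor (e.g. w0 R w0).
Symmetric: no — w0 R w2 but not w2 R w0.
Transitive: yes — every two-step R-path is closed by a direct edge.
Only symmetric fails.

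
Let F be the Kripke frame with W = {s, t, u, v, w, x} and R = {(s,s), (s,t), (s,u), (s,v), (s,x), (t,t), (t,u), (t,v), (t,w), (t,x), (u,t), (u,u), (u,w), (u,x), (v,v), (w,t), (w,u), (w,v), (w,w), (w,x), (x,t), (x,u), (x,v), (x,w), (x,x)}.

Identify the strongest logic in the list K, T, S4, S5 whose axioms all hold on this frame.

Reflexive (axiom T): yes — every world is R-related to itself.
Transitive (axiom 4): no — s R t and t R w, but not s R w.
Euclidean (axiom 5): no — s R u and s R v, but not u R v.
So F validates K, T; S4 would additionally require R to be transitive. The strongest is T.

T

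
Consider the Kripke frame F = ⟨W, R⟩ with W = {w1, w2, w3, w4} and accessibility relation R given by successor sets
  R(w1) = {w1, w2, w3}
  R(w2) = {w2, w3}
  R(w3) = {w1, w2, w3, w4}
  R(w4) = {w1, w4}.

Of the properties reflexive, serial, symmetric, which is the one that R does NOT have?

Reflexive: yes — every world is R-related to itself.
Serial: yes — every world has a successor (e.g. w1 R w1).
Symmetric: no — w1 R w2 but not w2 R w1.
Only symmetric fails.

symmetric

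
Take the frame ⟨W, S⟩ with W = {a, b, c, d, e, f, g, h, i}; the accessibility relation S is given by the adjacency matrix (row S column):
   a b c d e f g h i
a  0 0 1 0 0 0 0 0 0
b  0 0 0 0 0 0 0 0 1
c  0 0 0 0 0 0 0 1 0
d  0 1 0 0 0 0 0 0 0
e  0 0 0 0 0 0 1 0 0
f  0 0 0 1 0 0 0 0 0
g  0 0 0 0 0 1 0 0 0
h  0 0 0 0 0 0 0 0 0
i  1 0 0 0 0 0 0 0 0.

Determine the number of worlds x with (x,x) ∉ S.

Enumerating: a, b, c, d, e, f, g, h, i.

9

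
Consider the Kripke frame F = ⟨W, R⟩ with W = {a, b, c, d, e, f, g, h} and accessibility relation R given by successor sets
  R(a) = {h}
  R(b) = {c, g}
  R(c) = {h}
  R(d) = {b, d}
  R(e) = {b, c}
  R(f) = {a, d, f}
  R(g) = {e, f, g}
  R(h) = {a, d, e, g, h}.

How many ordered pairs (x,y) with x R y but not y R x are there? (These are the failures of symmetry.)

Enumerating: (b,c), (b,g), (c,h), (d,b), (e,b), (e,c), (f,a), (f,d), (g,e), (g,f), (h,d), (h,e), (h,g).

13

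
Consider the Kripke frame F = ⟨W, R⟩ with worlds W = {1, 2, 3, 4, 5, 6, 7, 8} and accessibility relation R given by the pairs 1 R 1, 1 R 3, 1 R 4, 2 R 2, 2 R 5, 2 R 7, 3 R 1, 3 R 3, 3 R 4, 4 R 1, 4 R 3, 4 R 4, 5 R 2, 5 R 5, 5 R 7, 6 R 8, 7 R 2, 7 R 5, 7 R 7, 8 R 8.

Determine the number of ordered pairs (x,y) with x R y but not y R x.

Enumerating: (6,8).

1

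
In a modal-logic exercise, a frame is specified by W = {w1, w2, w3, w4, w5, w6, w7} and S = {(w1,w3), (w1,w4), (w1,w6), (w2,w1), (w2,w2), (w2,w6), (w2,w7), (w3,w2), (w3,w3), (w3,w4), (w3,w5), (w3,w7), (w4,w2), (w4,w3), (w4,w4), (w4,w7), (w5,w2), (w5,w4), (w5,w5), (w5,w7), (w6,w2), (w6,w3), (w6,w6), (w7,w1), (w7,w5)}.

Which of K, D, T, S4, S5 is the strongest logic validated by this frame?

D

Serial (axiom D): yes — every world has a successor (e.g. w1 S w3).
Reflexive (axiom T): no — w1 is not related to itself.
Transitive (axiom 4): no — w1 S w3 and w3 S w2, but not w1 S w2.
Euclidean (axiom 5): no — w1 S w3 and w1 S w6, but not w3 S w6.
So F validates K, D; T would additionally require S to be reflexive. The strongest is D.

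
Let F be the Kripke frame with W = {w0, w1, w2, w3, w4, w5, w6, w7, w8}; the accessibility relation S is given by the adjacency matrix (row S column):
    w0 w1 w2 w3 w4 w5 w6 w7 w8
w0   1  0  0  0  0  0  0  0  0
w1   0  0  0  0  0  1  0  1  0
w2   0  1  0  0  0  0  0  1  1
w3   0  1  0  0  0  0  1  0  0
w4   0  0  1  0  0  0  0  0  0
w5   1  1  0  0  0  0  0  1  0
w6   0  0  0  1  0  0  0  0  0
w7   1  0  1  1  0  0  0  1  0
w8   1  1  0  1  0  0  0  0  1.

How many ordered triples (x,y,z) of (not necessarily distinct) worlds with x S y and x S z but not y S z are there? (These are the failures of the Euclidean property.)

Enumerating: (w1,w5,w5), (w1,w7,w5), (w2,w1,w1), (w2,w1,w8), (w2,w7,w1), (w2,w7,w8), (w2,w8,w7), (w3,w1,w1), (w3,w1,w6), (w3,w6,w1), (w3,w6,w6), (w4,w2,w2), … and 26 more.
Total: 38.

38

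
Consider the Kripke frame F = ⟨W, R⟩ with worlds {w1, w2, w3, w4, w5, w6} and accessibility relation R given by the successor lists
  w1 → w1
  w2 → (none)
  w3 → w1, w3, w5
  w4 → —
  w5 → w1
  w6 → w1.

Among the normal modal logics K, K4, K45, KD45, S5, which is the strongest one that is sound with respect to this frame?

Transitive (axiom 4): yes — every two-step R-path is closed by a direct edge.
Euclidean (axiom 5): no — w3 R w1 and w3 R w5, but not w1 R w5.
Serial (axiom D): no — w2 has no R-successor.
Reflexive (axiom T): no — w2 is not related to itself.
So F validates K, K4; K45 would additionally require R to be Euclidean. The strongest is K4.

K4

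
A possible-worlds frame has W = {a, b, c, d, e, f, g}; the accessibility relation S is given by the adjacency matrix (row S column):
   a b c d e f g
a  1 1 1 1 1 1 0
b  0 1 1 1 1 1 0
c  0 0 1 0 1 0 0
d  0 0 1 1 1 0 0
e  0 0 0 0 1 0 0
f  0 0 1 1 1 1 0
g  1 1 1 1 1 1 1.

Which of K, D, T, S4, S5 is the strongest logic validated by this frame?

S4

Serial (axiom D): yes — every world has a successor (e.g. a S a).
Reflexive (axiom T): yes — every world is S-related to itself.
Transitive (axiom 4): yes — every two-step S-path is closed by a direct edge.
Euclidean (axiom 5): no — a S c and a S b, but not c S b.
So F validates K, D, T, S4; S5 would additionally require S to be Euclidean. The strongest is S4.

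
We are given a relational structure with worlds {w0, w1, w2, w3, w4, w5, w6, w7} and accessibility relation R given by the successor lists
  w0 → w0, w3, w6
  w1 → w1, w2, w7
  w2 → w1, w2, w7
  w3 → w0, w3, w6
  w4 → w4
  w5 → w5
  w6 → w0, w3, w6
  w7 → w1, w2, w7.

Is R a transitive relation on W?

Yes

Transitive: yes — every two-step R-path is closed by a direct edge.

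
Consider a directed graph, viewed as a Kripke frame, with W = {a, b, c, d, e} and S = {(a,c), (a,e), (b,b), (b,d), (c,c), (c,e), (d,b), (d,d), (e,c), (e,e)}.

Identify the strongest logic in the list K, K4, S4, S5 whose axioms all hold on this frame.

Transitive (axiom 4): yes — every two-step S-path is closed by a direct edge.
Reflexive (axiom T): no — a is not related to itself.
Euclidean (axiom 5): yes — any two successors of a common world are S-related.
So F validates K, K4; S4 would additionally require S to be reflexive. The strongest is K4.

K4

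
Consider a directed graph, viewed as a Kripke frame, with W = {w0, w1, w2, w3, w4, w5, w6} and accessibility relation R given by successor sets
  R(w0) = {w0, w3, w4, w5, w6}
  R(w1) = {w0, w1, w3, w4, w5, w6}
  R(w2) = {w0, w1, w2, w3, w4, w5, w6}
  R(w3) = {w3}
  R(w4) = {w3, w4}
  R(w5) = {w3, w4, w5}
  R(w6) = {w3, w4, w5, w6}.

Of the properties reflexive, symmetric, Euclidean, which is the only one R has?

Reflexive: yes — every world is R-related to itself.
Symmetric: no — w0 R w3 but not w3 R w0.
Euclidean: no — w0 R w3 and w0 R w4, but not w3 R w4.
Only reflexive holds.

reflexive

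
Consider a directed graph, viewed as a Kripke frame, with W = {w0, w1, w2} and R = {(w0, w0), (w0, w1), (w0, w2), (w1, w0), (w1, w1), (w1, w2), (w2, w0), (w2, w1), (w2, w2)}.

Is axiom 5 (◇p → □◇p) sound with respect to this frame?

By correspondence theory, 5 is valid on a frame iff R is Euclidean.
Euclidean: yes — any two successors of a common world are R-related.

Yes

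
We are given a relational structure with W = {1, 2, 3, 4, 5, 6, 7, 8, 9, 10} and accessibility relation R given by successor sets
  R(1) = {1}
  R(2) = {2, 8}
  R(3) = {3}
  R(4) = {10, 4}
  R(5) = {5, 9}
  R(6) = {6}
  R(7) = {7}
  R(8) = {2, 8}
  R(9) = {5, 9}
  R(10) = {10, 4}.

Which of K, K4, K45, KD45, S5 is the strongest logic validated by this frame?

S5

Transitive (axiom 4): yes — every two-step R-path is closed by a direct edge.
Euclidean (axiom 5): yes — any two successors of a common world are R-related.
Serial (axiom D): yes — every world has a successor (e.g. 1 R 1).
Reflexive (axiom T): yes — every world is R-related to itself.
So F validates K, K4, K45, KD45, S5. The strongest is S5.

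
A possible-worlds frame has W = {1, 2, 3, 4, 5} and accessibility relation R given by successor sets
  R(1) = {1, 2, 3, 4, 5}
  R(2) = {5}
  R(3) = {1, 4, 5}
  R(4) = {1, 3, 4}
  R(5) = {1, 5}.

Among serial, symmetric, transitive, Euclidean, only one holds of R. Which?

serial

Serial: yes — every world has a successor (e.g. 1 R 1).
Symmetric: no — 1 R 2 but not 2 R 1.
Transitive: no — 2 R 5 and 5 R 1, but not 2 R 1.
Euclidean: no — 1 R 2 and 1 R 3, but not 2 R 3.
Only serial holds.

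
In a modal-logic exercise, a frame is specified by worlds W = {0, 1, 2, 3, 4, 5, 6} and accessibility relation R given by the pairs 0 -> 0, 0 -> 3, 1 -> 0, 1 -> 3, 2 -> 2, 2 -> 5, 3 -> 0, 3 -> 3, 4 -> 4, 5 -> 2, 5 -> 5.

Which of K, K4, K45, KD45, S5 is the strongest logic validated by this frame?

K45

Transitive (axiom 4): yes — every two-step R-path is closed by a direct edge.
Euclidean (axiom 5): yes — any two successors of a common world are R-related.
Serial (axiom D): no — 6 has no R-successor.
Reflexive (axiom T): no — 1 is not related to itself.
So F validates K, K4, K45; KD45 would additionally require R to be serial. The strongest is K45.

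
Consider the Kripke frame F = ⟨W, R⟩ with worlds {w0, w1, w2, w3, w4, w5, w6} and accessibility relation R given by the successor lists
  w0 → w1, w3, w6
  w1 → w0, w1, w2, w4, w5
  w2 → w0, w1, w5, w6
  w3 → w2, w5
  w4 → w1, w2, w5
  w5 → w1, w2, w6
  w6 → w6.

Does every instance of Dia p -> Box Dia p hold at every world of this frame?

No

Axiom 5 corresponds to the accessibility relation being Euclidean.
Euclidean: no — w0 R w1 and w0 R w3, but not w1 R w3.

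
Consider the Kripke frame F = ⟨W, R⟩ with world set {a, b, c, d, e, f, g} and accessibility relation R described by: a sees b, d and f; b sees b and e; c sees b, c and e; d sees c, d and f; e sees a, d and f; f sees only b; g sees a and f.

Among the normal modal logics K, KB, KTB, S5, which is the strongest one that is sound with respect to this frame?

K

Symmetric (axiom B): no — a R b but not b R a.
Reflexive (axiom T): no — a is not related to itself.
Euclidean (axiom 5): no — a R b and a R d, but not b R d.
So F validates K; KB would additionally require R to be symmetric. The strongest is K.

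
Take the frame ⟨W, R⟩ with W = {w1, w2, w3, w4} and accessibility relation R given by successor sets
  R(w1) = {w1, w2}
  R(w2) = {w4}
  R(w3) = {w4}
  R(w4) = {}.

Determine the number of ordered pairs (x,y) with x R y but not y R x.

3

Enumerating: (w1,w2), (w2,w4), (w3,w4).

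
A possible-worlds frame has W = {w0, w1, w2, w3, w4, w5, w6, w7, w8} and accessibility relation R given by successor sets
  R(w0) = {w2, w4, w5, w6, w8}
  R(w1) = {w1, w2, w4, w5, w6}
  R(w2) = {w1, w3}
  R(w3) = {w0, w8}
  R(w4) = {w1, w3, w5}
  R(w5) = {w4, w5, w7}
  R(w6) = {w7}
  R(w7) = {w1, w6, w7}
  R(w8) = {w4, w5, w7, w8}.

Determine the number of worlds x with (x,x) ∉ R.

Enumerating: w0, w2, w3, w4, w6.

5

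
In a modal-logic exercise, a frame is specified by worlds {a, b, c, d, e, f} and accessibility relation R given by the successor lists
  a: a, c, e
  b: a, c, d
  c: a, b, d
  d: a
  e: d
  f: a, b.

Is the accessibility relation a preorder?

No

Reflexive: no — b is not related to itself.
Transitive: no — a R c and c R b, but not a R b.
So R is not a preorder.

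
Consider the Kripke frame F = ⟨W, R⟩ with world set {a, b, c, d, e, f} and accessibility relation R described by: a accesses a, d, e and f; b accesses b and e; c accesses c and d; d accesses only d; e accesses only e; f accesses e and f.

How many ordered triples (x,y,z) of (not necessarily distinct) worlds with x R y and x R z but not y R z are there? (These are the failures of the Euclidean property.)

11

Enumerating: (a,d,a), (a,d,e), (a,d,f), (a,e,a), (a,e,d), (a,e,f), (a,f,a), (a,f,d), (b,e,b), (c,d,c), (f,e,f).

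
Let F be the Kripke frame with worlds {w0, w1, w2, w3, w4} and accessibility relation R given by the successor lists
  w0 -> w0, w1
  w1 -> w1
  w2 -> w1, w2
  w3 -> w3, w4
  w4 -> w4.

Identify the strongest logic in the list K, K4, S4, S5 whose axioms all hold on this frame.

S4

Transitive (axiom 4): yes — every two-step R-path is closed by a direct edge.
Reflexive (axiom T): yes — every world is R-related to itself.
Euclidean (axiom 5): no — w0 R w1 and w0 R w0, but not w1 R w0.
So F validates K, K4, S4; S5 would additionally require R to be Euclidean. The strongest is S4.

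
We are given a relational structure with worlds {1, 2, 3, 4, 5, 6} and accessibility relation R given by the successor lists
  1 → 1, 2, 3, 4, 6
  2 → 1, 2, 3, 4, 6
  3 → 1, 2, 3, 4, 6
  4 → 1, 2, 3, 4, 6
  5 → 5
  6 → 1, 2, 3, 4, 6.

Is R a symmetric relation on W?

Symmetric: yes — every pair in R has its reverse in R.

Yes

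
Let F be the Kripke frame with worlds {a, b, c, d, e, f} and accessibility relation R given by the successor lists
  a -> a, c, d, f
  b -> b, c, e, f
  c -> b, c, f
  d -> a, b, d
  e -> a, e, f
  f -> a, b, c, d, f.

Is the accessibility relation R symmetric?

No

Symmetric: no — a R c but not c R a.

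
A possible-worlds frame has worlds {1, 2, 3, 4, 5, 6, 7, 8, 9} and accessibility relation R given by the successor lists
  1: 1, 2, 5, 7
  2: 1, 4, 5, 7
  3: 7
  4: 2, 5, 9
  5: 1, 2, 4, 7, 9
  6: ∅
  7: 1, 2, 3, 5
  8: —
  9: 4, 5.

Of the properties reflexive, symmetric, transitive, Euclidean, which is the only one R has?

symmetric

Reflexive: no — 2 is not related to itself.
Symmetric: yes — every pair in R has its reverse in R.
Transitive: no — 1 R 2 and 2 R 4, but not 1 R 4.
Euclidean: no — 2 R 1 and 2 R 4, but not 1 R 4.
Only symmetric holds.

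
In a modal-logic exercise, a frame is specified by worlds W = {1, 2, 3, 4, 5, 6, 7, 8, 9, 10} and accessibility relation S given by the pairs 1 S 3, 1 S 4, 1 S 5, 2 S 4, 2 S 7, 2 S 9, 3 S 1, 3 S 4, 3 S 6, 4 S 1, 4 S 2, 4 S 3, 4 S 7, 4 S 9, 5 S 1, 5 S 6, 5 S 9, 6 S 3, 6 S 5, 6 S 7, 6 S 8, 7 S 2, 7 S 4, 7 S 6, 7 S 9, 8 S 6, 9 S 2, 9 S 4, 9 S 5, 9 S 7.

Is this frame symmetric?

Symmetric: yes — every pair in S has its reverse in S.

Yes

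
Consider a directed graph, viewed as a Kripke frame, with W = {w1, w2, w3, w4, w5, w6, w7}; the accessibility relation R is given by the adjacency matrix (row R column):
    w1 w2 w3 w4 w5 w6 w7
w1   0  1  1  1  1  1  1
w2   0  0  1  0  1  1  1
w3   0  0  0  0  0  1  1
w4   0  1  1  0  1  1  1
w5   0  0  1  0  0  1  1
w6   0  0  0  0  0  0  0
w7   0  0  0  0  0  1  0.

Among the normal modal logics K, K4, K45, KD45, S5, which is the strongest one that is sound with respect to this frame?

K4

Transitive (axiom 4): yes — every two-step R-path is closed by a direct edge.
Euclidean (axiom 5): no — w1 R w2 and w1 R w4, but not w2 R w4.
Serial (axiom D): no — w6 has no R-successor.
Reflexive (axiom T): no — w1 is not related to itself.
So F validates K, K4; K45 would additionally require R to be Euclidean. The strongest is K4.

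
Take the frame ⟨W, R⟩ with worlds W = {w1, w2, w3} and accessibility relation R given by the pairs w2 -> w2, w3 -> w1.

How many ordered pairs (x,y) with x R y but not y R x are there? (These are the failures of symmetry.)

1

Enumerating: (w3,w1).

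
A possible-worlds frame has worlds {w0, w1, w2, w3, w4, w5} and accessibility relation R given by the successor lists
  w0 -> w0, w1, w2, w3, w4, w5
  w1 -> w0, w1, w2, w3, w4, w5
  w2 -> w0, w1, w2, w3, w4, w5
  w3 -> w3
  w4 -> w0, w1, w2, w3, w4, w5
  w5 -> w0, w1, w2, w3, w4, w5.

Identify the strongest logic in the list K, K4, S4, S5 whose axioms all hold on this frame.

S4

Transitive (axiom 4): yes — every two-step R-path is closed by a direct edge.
Reflexive (axiom T): yes — every world is R-related to itself.
Euclidean (axiom 5): no — w0 R w3 and w0 R w1, but not w3 R w1.
So F validates K, K4, S4; S5 would additionally require R to be Euclidean. The strongest is S4.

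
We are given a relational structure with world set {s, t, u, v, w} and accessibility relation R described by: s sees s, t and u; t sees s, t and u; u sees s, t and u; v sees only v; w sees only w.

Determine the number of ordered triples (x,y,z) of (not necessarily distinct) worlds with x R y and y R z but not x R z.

0

R is transitive; there are no such tuples.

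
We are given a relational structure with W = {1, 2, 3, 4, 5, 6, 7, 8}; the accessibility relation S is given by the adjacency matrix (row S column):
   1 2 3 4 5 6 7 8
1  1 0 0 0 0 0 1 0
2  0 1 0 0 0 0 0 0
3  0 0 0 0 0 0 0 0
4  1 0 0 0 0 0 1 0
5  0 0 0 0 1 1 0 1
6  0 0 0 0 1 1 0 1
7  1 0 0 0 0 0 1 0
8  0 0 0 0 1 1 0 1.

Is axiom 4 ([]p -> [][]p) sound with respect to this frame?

The schema 4 characterises exactly the transitive frames.
Transitive: yes — every two-step S-path is closed by a direct edge.

Yes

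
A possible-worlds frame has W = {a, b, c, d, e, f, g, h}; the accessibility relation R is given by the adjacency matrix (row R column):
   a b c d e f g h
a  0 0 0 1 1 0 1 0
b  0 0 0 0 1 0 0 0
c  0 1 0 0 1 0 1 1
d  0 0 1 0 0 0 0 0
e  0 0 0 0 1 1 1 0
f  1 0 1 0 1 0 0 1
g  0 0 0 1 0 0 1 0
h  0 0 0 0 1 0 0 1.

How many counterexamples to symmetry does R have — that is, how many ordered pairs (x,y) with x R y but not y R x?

15

Enumerating: (a,d), (a,e), (a,g), (b,e), (c,b), (c,e), (c,g), (c,h), (d,c), (e,g), (f,a), (f,c), (f,h), (g,d), (h,e).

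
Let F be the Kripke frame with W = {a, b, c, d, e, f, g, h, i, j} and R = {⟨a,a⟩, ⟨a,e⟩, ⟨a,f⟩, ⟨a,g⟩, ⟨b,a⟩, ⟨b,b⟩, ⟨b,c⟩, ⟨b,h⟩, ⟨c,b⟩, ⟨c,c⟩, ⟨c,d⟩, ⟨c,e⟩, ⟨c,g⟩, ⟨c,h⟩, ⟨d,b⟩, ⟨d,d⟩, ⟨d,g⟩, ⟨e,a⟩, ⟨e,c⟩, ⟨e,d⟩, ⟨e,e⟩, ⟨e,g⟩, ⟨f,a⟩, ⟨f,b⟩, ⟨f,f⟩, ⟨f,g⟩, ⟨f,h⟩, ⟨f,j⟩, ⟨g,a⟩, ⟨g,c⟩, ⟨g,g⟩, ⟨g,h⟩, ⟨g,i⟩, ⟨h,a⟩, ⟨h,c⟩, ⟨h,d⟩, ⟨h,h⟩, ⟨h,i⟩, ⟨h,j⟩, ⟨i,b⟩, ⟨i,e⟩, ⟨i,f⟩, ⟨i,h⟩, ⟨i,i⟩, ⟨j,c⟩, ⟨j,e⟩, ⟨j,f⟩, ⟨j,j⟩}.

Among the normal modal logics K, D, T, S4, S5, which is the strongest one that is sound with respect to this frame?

Serial (axiom D): yes — every world has a successor (e.g. a R a).
Reflexive (axiom T): yes — every world is R-related to itself.
Transitive (axiom 4): no — a R e and e R c, but not a R c.
Euclidean (axiom 5): no — a R e and a R f, but not e R f.
So F validates K, D, T; S4 would additionally require R to be transitive. The strongest is T.

T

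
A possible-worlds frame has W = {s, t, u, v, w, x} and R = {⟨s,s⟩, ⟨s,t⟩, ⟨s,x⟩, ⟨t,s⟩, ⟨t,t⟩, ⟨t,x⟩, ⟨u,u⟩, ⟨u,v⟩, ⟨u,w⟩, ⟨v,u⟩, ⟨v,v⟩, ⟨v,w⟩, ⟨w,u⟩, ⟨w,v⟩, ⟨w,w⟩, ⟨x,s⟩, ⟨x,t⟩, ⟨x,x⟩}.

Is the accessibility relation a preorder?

Reflexive: yes — every world is R-related to itself.
Transitive: yes — every two-step R-path is closed by a direct edge.
So R is a preorder.

Yes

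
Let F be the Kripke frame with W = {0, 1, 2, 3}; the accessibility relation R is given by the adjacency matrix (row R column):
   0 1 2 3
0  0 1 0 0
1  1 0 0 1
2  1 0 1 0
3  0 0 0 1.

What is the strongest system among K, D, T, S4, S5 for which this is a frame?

Serial (axiom D): yes — every world has a successor (e.g. 0 R 1).
Reflexive (axiom T): no — 0 is not related to itself.
Transitive (axiom 4): no — 0 R 1 and 1 R 3, but not 0 R 3.
Euclidean (axiom 5): no — 1 R 0 and 1 R 3, but not 0 R 3.
So F validates K, D; T would additionally require R to be reflexive. The strongest is D.

D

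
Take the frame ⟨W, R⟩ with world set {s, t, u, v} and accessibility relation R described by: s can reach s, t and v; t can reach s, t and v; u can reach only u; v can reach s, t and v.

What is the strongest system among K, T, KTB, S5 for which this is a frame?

S5

Reflexive (axiom T): yes — every world is R-related to itself.
Symmetric (axiom B): yes — every pair in R has its reverse in R.
Euclidean (axiom 5): yes — any two successors of a common world are R-related.
So F validates K, T, KTB, S5. The strongest is S5.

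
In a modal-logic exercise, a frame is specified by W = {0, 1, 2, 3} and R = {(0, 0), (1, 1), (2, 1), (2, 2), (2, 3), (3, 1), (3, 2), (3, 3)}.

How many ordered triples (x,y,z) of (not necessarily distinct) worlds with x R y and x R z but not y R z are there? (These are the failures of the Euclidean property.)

4

Enumerating: (2,1,2), (2,1,3), (3,1,2), (3,1,3).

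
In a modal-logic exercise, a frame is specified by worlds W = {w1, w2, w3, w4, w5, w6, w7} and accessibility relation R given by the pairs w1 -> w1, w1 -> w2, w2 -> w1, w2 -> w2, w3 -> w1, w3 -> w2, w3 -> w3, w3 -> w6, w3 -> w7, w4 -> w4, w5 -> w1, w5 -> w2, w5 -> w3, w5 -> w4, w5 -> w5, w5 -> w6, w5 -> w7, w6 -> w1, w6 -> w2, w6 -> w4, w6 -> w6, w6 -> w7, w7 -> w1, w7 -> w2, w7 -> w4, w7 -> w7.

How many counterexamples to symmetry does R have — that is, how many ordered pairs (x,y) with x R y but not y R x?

17

Enumerating: (w3,w1), (w3,w2), (w3,w6), (w3,w7), (w5,w1), (w5,w2), (w5,w3), (w5,w4), (w5,w6), (w5,w7), (w6,w1), (w6,w2), (w6,w4), (w6,w7), (w7,w1), (w7,w2), (w7,w4).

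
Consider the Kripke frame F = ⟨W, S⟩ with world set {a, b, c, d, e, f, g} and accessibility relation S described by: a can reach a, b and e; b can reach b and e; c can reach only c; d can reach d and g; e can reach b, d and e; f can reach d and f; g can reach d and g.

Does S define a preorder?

No

Reflexive: yes — every world is S-related to itself.
Transitive: no — a S e and e S d, but not a S d.
So S is not a preorder.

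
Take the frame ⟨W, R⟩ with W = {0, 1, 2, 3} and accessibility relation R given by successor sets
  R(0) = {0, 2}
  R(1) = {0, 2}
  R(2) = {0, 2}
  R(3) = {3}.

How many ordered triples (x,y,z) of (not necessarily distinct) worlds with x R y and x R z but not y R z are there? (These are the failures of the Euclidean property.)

0

R is Euclidean; there are no such tuples.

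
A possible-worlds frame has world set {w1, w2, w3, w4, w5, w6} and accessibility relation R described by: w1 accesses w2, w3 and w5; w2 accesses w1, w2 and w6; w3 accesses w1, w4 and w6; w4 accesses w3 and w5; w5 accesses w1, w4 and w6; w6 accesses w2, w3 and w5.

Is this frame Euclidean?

Euclidean: no — w1 R w2 and w1 R w3, but not w2 R w3.

No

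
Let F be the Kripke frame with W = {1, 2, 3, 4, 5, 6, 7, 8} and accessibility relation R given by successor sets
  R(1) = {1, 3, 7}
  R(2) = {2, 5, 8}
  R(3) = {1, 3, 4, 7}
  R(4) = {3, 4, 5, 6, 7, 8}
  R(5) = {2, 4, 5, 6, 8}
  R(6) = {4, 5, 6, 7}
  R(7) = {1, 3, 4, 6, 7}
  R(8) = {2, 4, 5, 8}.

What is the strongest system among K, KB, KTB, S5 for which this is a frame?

KTB

Symmetric (axiom B): yes — every pair in R has its reverse in R.
Reflexive (axiom T): yes — every world is R-related to itself.
Euclidean (axiom 5): no — 3 R 1 and 3 R 4, but not 1 R 4.
So F validates K, KB, KTB; S5 would additionally require R to be Euclidean. The strongest is KTB.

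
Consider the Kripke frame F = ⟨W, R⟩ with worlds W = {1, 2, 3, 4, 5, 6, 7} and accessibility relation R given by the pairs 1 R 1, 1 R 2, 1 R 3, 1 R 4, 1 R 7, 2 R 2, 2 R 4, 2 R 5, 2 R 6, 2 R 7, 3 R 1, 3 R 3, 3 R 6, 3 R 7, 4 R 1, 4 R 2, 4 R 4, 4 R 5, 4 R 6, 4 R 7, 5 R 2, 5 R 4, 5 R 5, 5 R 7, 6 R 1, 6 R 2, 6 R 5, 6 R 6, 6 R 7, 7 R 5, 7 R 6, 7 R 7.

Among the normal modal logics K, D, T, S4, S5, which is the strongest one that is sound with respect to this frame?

T

Serial (axiom D): yes — every world has a successor (e.g. 1 R 1).
Reflexive (axiom T): yes — every world is R-related to itself.
Transitive (axiom 4): no — 1 R 2 and 2 R 5, but not 1 R 5.
Euclidean (axiom 5): no — 1 R 2 and 1 R 3, but not 2 R 3.
So F validates K, D, T; S4 would additionally require R to be transitive. The strongest is T.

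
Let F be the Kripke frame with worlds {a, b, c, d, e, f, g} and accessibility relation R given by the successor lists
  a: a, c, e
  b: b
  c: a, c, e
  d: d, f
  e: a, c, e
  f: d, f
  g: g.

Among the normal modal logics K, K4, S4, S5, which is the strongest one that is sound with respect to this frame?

S5

Transitive (axiom 4): yes — every two-step R-path is closed by a direct edge.
Reflexive (axiom T): yes — every world is R-related to itself.
Euclidean (axiom 5): yes — any two successors of a common world are R-related.
So F validates K, K4, S4, S5. The strongest is S5.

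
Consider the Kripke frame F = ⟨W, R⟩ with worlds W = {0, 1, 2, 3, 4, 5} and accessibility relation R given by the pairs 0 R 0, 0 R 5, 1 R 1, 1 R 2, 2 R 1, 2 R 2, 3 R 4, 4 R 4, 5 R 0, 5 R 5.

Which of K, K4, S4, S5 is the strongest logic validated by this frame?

K4

Transitive (axiom 4): yes — every two-step R-path is closed by a direct edge.
Reflexive (axiom T): no — 3 is not related to itself.
Euclidean (axiom 5): yes — any two successors of a common world are R-related.
So F validates K, K4; S4 would additionally require R to be reflexive. The strongest is K4.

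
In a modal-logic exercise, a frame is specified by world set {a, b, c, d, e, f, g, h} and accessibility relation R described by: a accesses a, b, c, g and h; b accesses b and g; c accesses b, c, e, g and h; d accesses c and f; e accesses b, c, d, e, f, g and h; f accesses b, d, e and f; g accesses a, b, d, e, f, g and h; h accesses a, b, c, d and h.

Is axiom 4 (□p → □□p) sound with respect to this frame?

The schema 4 characterises exactly the transitive frames.
Transitive: no — a R c and c R e, but not a R e.

No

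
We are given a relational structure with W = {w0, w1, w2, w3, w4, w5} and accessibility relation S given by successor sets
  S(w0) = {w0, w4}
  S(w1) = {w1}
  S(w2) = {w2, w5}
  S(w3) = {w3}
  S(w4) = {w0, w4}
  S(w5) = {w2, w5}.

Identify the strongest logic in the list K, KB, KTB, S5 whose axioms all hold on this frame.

Symmetric (axiom B): yes — every pair in S has its reverse in S.
Reflexive (axiom T): yes — every world is S-related to itself.
Euclidean (axiom 5): yes — any two successors of a common world are S-related.
So F validates K, KB, KTB, S5. The strongest is S5.

S5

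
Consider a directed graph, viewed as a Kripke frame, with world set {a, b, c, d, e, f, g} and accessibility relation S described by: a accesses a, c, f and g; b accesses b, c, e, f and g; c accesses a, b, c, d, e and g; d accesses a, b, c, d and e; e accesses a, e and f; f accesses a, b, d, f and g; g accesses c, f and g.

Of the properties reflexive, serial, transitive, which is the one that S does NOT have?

Reflexive: yes — every world is S-related to itself.
Serial: yes — every world has a successor (e.g. a S a).
Transitive: no — a S c and c S b, but not a S b.
Only transitive fails.

transitive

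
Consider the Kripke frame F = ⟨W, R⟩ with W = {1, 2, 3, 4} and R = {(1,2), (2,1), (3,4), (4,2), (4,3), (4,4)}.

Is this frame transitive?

Transitive: no — 3 R 4 and 4 R 2, but not 3 R 2.

No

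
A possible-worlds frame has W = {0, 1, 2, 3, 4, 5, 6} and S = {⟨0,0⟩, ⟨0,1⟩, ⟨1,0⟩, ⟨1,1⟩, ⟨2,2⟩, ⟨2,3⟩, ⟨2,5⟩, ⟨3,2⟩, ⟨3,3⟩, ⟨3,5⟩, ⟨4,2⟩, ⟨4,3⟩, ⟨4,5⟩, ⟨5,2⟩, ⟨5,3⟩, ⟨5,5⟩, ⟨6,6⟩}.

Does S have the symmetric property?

No

Symmetric: no — 4 S 2 but not 2 S 4.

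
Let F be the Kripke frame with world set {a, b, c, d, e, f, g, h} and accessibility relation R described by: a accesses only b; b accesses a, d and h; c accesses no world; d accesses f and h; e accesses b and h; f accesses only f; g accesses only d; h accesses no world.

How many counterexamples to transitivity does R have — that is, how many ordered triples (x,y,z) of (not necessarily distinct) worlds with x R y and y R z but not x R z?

9

Enumerating: (a,b,a), (a,b,d), (a,b,h), (b,a,b), (b,d,f), (e,b,a), (e,b,d), (g,d,f), (g,d,h).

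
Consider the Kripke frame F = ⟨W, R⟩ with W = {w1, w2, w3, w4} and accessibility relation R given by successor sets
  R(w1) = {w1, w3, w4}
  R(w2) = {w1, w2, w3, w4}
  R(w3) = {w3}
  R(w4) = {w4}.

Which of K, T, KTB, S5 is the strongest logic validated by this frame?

Reflexive (axiom T): yes — every world is R-related to itself.
Symmetric (axiom B): no — w1 R w3 but not w3 R w1.
Euclidean (axiom 5): no — w1 R w3 and w1 R w4, but not w3 R w4.
So F validates K, T; KTB would additionally require R to be symmetric. The strongest is T.

T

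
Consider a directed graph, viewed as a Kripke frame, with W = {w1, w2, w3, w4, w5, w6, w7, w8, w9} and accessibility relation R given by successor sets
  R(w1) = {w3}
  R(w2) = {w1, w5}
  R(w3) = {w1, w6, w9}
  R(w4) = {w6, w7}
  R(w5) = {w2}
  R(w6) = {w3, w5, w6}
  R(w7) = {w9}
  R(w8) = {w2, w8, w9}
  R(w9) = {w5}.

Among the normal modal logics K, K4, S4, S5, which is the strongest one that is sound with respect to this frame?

K

Transitive (axiom 4): no — w1 R w3 and w3 R w6, but not w1 R w6.
Reflexive (axiom T): no — w1 is not related to itself.
Euclidean (axiom 5): no — w2 R w1 and w2 R w5, but not w1 R w5.
So F validates K; K4 would additionally require R to be transitive. The strongest is K.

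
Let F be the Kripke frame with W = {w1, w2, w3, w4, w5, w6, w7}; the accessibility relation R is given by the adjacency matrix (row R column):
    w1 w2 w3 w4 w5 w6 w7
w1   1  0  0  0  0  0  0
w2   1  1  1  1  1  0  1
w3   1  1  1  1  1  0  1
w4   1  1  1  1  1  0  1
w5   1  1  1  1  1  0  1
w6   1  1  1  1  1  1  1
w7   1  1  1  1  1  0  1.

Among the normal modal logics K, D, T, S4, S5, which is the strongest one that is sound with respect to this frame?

S4

Serial (axiom D): yes — every world has a successor (e.g. w1 R w1).
Reflexive (axiom T): yes — every world is R-related to itself.
Transitive (axiom 4): yes — every two-step R-path is closed by a direct edge.
Euclidean (axiom 5): no — w2 R w1 and w2 R w3, but not w1 R w3.
So F validates K, D, T, S4; S5 would additionally require R to be Euclidean. The strongest is S4.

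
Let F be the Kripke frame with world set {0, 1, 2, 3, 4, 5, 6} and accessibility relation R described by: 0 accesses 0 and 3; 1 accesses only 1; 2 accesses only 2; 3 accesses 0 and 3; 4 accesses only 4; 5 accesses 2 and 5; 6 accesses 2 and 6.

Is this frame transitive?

Yes

Transitive: yes — every two-step R-path is closed by a direct edge.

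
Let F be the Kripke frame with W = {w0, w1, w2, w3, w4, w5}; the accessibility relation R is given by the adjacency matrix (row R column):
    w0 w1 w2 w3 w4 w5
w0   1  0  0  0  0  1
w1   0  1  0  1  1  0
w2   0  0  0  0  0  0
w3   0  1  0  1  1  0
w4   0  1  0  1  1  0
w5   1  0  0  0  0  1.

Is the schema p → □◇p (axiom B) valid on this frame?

Yes

By correspondence theory, B is valid on a frame iff R is symmetric.
Symmetric: yes — every pair in R has its reverse in R.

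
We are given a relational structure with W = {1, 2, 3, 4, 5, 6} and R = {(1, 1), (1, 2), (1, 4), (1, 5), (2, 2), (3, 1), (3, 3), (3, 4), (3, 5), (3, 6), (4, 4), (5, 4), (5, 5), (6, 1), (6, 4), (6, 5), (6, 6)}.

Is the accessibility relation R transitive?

No

Transitive: no — 3 R 1 and 1 R 2, but not 3 R 2.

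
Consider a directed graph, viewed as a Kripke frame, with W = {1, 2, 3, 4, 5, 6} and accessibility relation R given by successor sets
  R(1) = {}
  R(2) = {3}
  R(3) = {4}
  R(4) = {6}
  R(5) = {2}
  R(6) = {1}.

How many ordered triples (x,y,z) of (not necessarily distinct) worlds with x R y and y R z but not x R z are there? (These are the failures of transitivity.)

Enumerating: (2,3,4), (3,4,6), (4,6,1), (5,2,3).

4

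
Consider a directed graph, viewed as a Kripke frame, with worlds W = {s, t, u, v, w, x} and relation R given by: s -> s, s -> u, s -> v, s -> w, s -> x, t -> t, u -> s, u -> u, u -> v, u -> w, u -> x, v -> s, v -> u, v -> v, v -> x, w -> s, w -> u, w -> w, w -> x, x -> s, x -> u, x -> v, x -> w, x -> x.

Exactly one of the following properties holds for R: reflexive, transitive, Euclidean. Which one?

Reflexive: yes — every world is R-related to itself.
Transitive: no — v R s and s R w, but not v R w.
Euclidean: no — s R v and s R w, but not v R w.
Only reflexive holds.

reflexive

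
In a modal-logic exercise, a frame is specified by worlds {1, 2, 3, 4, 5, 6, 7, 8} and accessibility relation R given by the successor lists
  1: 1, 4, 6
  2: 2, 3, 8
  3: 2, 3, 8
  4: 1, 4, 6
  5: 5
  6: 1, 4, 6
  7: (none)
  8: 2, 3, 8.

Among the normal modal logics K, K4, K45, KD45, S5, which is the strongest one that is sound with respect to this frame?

Transitive (axiom 4): yes — every two-step R-path is closed by a direct edge.
Euclidean (axiom 5): yes — any two successors of a common world are R-related.
Serial (axiom D): no — 7 has no R-successor.
Reflexive (axiom T): no — 7 is not related to itself.
So F validates K, K4, K45; KD45 would additionally require R to be serial. The strongest is K45.

K45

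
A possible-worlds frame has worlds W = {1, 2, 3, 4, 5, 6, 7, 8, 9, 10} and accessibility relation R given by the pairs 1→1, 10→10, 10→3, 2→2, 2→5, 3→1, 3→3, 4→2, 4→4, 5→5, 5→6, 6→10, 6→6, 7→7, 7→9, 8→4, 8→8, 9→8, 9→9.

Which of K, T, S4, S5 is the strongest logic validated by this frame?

T

Reflexive (axiom T): yes — every world is R-related to itself.
Transitive (axiom 4): no — 10 R 3 and 3 R 1, but not 10 R 1.
Euclidean (axiom 5): no — 10 R 3 and 10 R 10, but not 3 R 10.
So F validates K, T; S4 would additionally require R to be transitive. The strongest is T.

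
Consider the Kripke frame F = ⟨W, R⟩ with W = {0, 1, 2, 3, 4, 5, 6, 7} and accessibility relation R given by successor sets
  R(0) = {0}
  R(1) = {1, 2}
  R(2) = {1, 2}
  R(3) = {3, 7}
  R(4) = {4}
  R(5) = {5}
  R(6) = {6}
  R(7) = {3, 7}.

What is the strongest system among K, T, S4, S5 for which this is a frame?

Reflexive (axiom T): yes — every world is R-related to itself.
Transitive (axiom 4): yes — every two-step R-path is closed by a direct edge.
Euclidean (axiom 5): yes — any two successors of a common world are R-related.
So F validates K, T, S4, S5. The strongest is S5.

S5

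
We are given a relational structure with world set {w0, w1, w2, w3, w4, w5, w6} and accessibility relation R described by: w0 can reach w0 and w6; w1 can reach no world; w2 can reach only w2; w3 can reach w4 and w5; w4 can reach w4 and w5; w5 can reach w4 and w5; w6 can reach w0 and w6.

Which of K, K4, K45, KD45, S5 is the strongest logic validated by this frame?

Transitive (axiom 4): yes — every two-step R-path is closed by a direct edge.
Euclidean (axiom 5): yes — any two successors of a common world are R-related.
Serial (axiom D): no — w1 has no R-successor.
Reflexive (axiom T): no — w1 is not related to itself.
So F validates K, K4, K45; KD45 would additionally require R to be serial. The strongest is K45.

K45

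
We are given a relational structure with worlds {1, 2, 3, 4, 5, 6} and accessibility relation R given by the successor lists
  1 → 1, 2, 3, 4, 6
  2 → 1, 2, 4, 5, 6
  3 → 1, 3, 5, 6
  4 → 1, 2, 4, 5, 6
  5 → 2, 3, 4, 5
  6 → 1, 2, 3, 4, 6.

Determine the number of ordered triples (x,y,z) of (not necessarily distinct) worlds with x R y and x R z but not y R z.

Enumerating: (1,2,3), (1,3,2), (1,3,4), (1,4,3), (2,1,5), (2,5,1), (2,5,6), (2,6,5), (3,1,5), (3,5,1), (3,5,6), (3,6,5), … and 12 more.
Total: 24.

24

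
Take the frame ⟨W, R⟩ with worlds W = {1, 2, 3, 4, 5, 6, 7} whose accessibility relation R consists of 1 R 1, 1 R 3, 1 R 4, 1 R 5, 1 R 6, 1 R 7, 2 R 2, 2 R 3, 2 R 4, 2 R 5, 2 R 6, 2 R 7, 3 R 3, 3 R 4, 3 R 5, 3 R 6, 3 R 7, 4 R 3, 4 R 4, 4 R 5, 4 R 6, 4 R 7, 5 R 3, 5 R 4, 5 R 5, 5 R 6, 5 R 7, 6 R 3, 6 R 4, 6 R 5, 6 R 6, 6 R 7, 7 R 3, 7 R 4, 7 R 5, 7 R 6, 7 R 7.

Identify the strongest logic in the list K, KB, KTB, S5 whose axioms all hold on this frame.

K

Symmetric (axiom B): no — 1 R 3 but not 3 R 1.
Reflexive (axiom T): yes — every world is R-related to itself.
Euclidean (axiom 5): no — 1 R 3 and 1 R 1, but not 3 R 1.
So F validates K; KB would additionally require R to be symmetric. The strongest is K.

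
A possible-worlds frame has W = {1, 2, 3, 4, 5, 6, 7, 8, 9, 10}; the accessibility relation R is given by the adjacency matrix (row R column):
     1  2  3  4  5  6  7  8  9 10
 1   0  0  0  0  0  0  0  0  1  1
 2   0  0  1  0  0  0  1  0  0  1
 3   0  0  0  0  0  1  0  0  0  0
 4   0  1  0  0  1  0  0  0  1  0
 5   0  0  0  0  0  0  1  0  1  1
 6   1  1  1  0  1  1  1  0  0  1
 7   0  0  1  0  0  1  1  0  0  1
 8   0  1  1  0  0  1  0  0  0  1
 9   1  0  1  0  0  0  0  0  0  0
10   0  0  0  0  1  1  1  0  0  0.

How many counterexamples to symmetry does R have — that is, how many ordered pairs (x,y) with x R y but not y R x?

Enumerating: (1,10), (2,10), (2,3), (2,7), (4,2), (4,5), (4,9), (5,7), (5,9), (6,1), (6,2), (6,5), (7,3), (8,10), (8,2), (8,3), (8,6), (9,3).

18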